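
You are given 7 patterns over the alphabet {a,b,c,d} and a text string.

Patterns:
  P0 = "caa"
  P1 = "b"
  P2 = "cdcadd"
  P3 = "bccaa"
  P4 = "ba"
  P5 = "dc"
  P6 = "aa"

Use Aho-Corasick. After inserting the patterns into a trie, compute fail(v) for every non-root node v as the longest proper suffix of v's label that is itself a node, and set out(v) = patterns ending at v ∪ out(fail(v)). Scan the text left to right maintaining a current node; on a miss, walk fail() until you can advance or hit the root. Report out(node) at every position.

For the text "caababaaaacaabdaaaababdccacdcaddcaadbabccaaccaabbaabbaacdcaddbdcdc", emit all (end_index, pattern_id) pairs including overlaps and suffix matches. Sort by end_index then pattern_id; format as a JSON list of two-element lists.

Construct AC machine:
Trie (insert patterns):
  n0 'ε': a→17 b→4 c→1 d→15
  n1 'c': a→2 d→5
  n2 'ca': a→3
  n3 'caa': ·  ←P0
  n4 'b': a→14 c→10  ←P1
  n5 'cd': c→6
  n6 'cdc': a→7
  n7 'cdca': d→8
  n8 'cdcad': d→9
  n9 'cdcadd': ·  ←P2
  n10 'bc': c→11
  n11 'bcc': a→12
  n12 'bcca': a→13
  n13 'bccaa': ·  ←P3
  n14 'ba': ·  ←P4
  n15 'd': c→16
  n16 'dc': ·  ←P5
  n17 'a': a→18
  n18 'aa': ·  ←P6

BFS fail/out derivation:
  fail(1) 'c': from fail(0)=0 chase 'c': 0 ⇒ 0;  out=∅∪out(0)=∅
  fail(4) 'b': from fail(0)=0 chase 'b': 0 ⇒ 0;  out={1}∪out(0)={1}
  fail(15) 'd': from fail(0)=0 chase 'd': 0 ⇒ 0;  out=∅∪out(0)=∅
  fail(17) 'a': from fail(0)=0 chase 'a': 0 ⇒ 0;  out=∅∪out(0)=∅
  fail(2) 'ca': from fail(1)=0 chase 'a': 0 ⇒ 17;  out=∅∪out(17)=∅
  fail(5) 'cd': from fail(1)=0 chase 'd': 0 ⇒ 15;  out=∅∪out(15)=∅
  fail(10) 'bc': from fail(4)=0 chase 'c': 0 ⇒ 1;  out=∅∪out(1)=∅
  fail(14) 'ba': from fail(4)=0 chase 'a': 0 ⇒ 17;  out={4}∪out(17)={4}
  fail(16) 'dc': from fail(15)=0 chase 'c': 0 ⇒ 1;  out={5}∪out(1)={5}
  fail(18) 'aa': from fail(17)=0 chase 'a': 0 ⇒ 17;  out={6}∪out(17)={6}
  fail(3) 'caa': from fail(2)=17 chase 'a': 17 ⇒ 18;  out={0}∪out(18)={0,6}
  fail(6) 'cdc': from fail(5)=15 chase 'c': 15 ⇒ 16;  out=∅∪out(16)={5}
  fail(11) 'bcc': from fail(10)=1 chase 'c': 1→0 ⇒ 1;  out=∅∪out(1)=∅
  fail(7) 'cdca': from fail(6)=16 chase 'a': 16→1 ⇒ 2;  out=∅∪out(2)=∅
  fail(12) 'bcca': from fail(11)=1 chase 'a': 1 ⇒ 2;  out=∅∪out(2)=∅
  fail(8) 'cdcad': from fail(7)=2 chase 'd': 2→17→0 ⇒ 15;  out=∅∪out(15)=∅
  fail(13) 'bccaa': from fail(12)=2 chase 'a': 2 ⇒ 3;  out={3}∪out(3)={0,3,6}
  fail(9) 'cdcadd': from fail(8)=15 chase 'd': 15→0 ⇒ 15;  out={2}∪out(15)={2}

Scan:
pos 0 'c': at 1
pos 1 'a': at 2
pos 2 'a': at 3  emit P0@[0:2],P6@[1:2]
pos 3 'b': at 4 (via fail)  emit P1@[3:3]
pos 4 'a': at 14  emit P4@[3:4]
pos 5 'b': at 4 (via fail)  emit P1@[5:5]
pos 6 'a': at 14  emit P4@[5:6]
pos 7 'a': at 18 (via fail)  emit P6@[6:7]
pos 8 'a': at 18 (via fail)  emit P6@[7:8]
pos 9 'a': at 18 (via fail)  emit P6@[8:9]
pos 10 'c': at 1 (via fail)
pos 11 'a': at 2
pos 12 'a': at 3  emit P0@[10:12],P6@[11:12]
pos 13 'b': at 4 (via fail)  emit P1@[13:13]
pos 14 'd': at 15 (via fail)
pos 15 'a': at 17 (via fail)
pos 16 'a': at 18  emit P6@[15:16]
pos 17 'a': at 18 (via fail)  emit P6@[16:17]
pos 18 'a': at 18 (via fail)  emit P6@[17:18]
pos 19 'b': at 4 (via fail)  emit P1@[19:19]
pos 20 'a': at 14  emit P4@[19:20]
pos 21 'b': at 4 (via fail)  emit P1@[21:21]
pos 22 'd': at 15 (via fail)
pos 23 'c': at 16  emit P5@[22:23]
pos 24 'c': at 1 (via fail)
pos 25 'a': at 2
pos 26 'c': at 1 (via fail)
pos 27 'd': at 5
pos 28 'c': at 6  emit P5@[27:28]
pos 29 'a': at 7
pos 30 'd': at 8
pos 31 'd': at 9  emit P2@[26:31]
pos 32 'c': at 16 (via fail)  emit P5@[31:32]
pos 33 'a': at 2 (via fail)
pos 34 'a': at 3  emit P0@[32:34],P6@[33:34]
pos 35 'd': at 15 (via fail)
pos 36 'b': at 4 (via fail)  emit P1@[36:36]
pos 37 'a': at 14  emit P4@[36:37]
pos 38 'b': at 4 (via fail)  emit P1@[38:38]
pos 39 'c': at 10
pos 40 'c': at 11
pos 41 'a': at 12
pos 42 'a': at 13  emit P0@[40:42],P3@[38:42],P6@[41:42]
pos 43 'c': at 1 (via fail)
pos 44 'c': at 1 (via fail)
pos 45 'a': at 2
pos 46 'a': at 3  emit P0@[44:46],P6@[45:46]
pos 47 'b': at 4 (via fail)  emit P1@[47:47]
pos 48 'b': at 4 (via fail)  emit P1@[48:48]
pos 49 'a': at 14  emit P4@[48:49]
pos 50 'a': at 18 (via fail)  emit P6@[49:50]
pos 51 'b': at 4 (via fail)  emit P1@[51:51]
pos 52 'b': at 4 (via fail)  emit P1@[52:52]
pos 53 'a': at 14  emit P4@[52:53]
pos 54 'a': at 18 (via fail)  emit P6@[53:54]
pos 55 'c': at 1 (via fail)
pos 56 'd': at 5
pos 57 'c': at 6  emit P5@[56:57]
pos 58 'a': at 7
pos 59 'd': at 8
pos 60 'd': at 9  emit P2@[55:60]
pos 61 'b': at 4 (via fail)  emit P1@[61:61]
pos 62 'd': at 15 (via fail)
pos 63 'c': at 16  emit P5@[62:63]
pos 64 'd': at 5 (via fail)
pos 65 'c': at 6  emit P5@[64:65]

Result: [[2,0],[2,6],[3,1],[4,4],[5,1],[6,4],[7,6],[8,6],[9,6],[12,0],[12,6],[13,1],[16,6],[17,6],[18,6],[19,1],[20,4],[21,1],[23,5],[28,5],[31,2],[32,5],[34,0],[34,6],[36,1],[37,4],[38,1],[42,0],[42,3],[42,6],[46,0],[46,6],[47,1],[48,1],[49,4],[50,6],[51,1],[52,1],[53,4],[54,6],[57,5],[60,2],[61,1],[63,5],[65,5]]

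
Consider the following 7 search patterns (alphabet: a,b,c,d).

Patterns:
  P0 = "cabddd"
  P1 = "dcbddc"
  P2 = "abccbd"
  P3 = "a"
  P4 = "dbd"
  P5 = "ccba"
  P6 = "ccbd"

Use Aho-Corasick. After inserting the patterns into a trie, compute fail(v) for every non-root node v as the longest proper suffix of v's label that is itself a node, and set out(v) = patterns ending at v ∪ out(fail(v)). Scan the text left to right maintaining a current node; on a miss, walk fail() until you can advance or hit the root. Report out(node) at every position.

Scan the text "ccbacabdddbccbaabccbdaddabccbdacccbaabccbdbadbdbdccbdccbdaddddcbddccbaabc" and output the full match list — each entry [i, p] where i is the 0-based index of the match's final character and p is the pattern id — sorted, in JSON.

Construct AC machine:
Trie nodes:
  0='ε' goto a→13 c→1 d→7
  1='c' goto a→2 c→21
  2='ca' goto b→3
  3='cab' goto d→4
  4='cabd' goto d→5
  5='cabdd' goto d→6
  6='cabddd' goto ·  ←P0
  7='d' goto b→19 c→8
  8='dc' goto b→9
  9='dcb' goto d→10
  10='dcbd' goto d→11
  11='dcbdd' goto c→12
  12='dcbddc' goto ·  ←P1
  13='a' goto b→14  ←P3
  14='ab' goto c→15
  15='abc' goto c→16
  16='abcc' goto b→17
  17='abccb' goto d→18
  18='abccbd' goto ·  ←P2
  19='db' goto d→20
  20='dbd' goto ·  ←P4
  21='cc' goto b→22
  22='ccb' goto a→23 d→24
  23='ccba' goto ·  ←P5
  24='ccbd' goto ·  ←P6

BFS fail/out derivation:
  fail(1) 'c': from fail(0)=0 chase 'c': 0 ⇒ 0;  out=∅∪out(0)=∅
  fail(7) 'd': from fail(0)=0 chase 'd': 0 ⇒ 0;  out=∅∪out(0)=∅
  fail(13) 'a': from fail(0)=0 chase 'a': 0 ⇒ 0;  out={3}∪out(0)={3}
  fail(2) 'ca': from fail(1)=0 chase 'a': 0 ⇒ 13;  out=∅∪out(13)={3}
  fail(8) 'dc': from fail(7)=0 chase 'c': 0 ⇒ 1;  out=∅∪out(1)=∅
  fail(14) 'ab': from fail(13)=0 chase 'b': 0 ⇒ 0;  out=∅∪out(0)=∅
  fail(19) 'db': from fail(7)=0 chase 'b': 0 ⇒ 0;  out=∅∪out(0)=∅
  fail(21) 'cc': from fail(1)=0 chase 'c': 0 ⇒ 1;  out=∅∪out(1)=∅
  fail(3) 'cab': from fail(2)=13 chase 'b': 13 ⇒ 14;  out=∅∪out(14)=∅
  fail(9) 'dcb': from fail(8)=1 chase 'b': 1→0 ⇒ 0;  out=∅∪out(0)=∅
  fail(15) 'abc': from fail(14)=0 chase 'c': 0 ⇒ 1;  out=∅∪out(1)=∅
  fail(20) 'dbd': from fail(19)=0 chase 'd': 0 ⇒ 7;  out={4}∪out(7)={4}
  fail(22) 'ccb': from fail(21)=1 chase 'b': 1→0 ⇒ 0;  out=∅∪out(0)=∅
  fail(4) 'cabd': from fail(3)=14 chase 'd': 14→0 ⇒ 7;  out=∅∪out(7)=∅
  fail(10) 'dcbd': from fail(9)=0 chase 'd': 0 ⇒ 7;  out=∅∪out(7)=∅
  fail(16) 'abcc': from fail(15)=1 chase 'c': 1 ⇒ 21;  out=∅∪out(21)=∅
  fail(23) 'ccba': from fail(22)=0 chase 'a': 0 ⇒ 13;  out={5}∪out(13)={3,5}
  fail(24) 'ccbd': from fail(22)=0 chase 'd': 0 ⇒ 7;  out={6}∪out(7)={6}
  fail(5) 'cabdd': from fail(4)=7 chase 'd': 7→0 ⇒ 7;  out=∅∪out(7)=∅
  fail(11) 'dcbdd': from fail(10)=7 chase 'd': 7→0 ⇒ 7;  out=∅∪out(7)=∅
  fail(17) 'abccb': from fail(16)=21 chase 'b': 21 ⇒ 22;  out=∅∪out(22)=∅
  fail(6) 'cabddd': from fail(5)=7 chase 'd': 7→0 ⇒ 7;  out={0}∪out(7)={0}
  fail(12) 'dcbddc': from fail(11)=7 chase 'c': 7 ⇒ 8;  out={1}∪out(8)={1}
  fail(18) 'abccbd': from fail(17)=22 chase 'd': 22 ⇒ 24;  out={2}∪out(24)={2,6}

Scan:
i=0 'c': node 0→1
i=1 'c': node 1→21
i=2 'b': node 21→22
i=3 'a': node 22→23  ** P3@[3:3],P5@[0:3]
i=4 'c': node 23→1 ·f
i=5 'a': node 1→2  ** P3@[5:5]
i=6 'b': node 2→3
i=7 'd': node 3→4
i=8 'd': node 4→5
i=9 'd': node 5→6  ** P0@[4:9]
i=10 'b': node 6→19 ·f
i=11 'c': node 19→1 ·f
i=12 'c': node 1→21
i=13 'b': node 21→22
i=14 'a': node 22→23  ** P3@[14:14],P5@[11:14]
i=15 'a': node 23→13 ·f  ** P3@[15:15]
i=16 'b': node 13→14
i=17 'c': node 14→15
i=18 'c': node 15→16
i=19 'b': node 16→17
i=20 'd': node 17→18  ** P2@[15:20],P6@[17:20]
i=21 'a': node 18→13 ·f  ** P3@[21:21]
i=22 'd': node 13→7 ·f
i=23 'd': node 7→7 ·f
i=24 'a': node 7→13 ·f  ** P3@[24:24]
i=25 'b': node 13→14
i=26 'c': node 14→15
i=27 'c': node 15→16
i=28 'b': node 16→17
i=29 'd': node 17→18  ** P2@[24:29],P6@[26:29]
i=30 'a': node 18→13 ·f  ** P3@[30:30]
i=31 'c': node 13→1 ·f
i=32 'c': node 1→21
i=33 'c': node 21→21 ·f
i=34 'b': node 21→22
i=35 'a': node 22→23  ** P3@[35:35],P5@[32:35]
i=36 'a': node 23→13 ·f  ** P3@[36:36]
i=37 'b': node 13→14
i=38 'c': node 14→15
i=39 'c': node 15→16
i=40 'b': node 16→17
i=41 'd': node 17→18  ** P2@[36:41],P6@[38:41]
i=42 'b': node 18→19 ·f
i=43 'a': node 19→13 ·f  ** P3@[43:43]
i=44 'd': node 13→7 ·f
i=45 'b': node 7→19
i=46 'd': node 19→20  ** P4@[44:46]
i=47 'b': node 20→19 ·f
i=48 'd': node 19→20  ** P4@[46:48]
i=49 'c': node 20→8 ·f
i=50 'c': node 8→21 ·f
i=51 'b': node 21→22
i=52 'd': node 22→24  ** P6@[49:52]
i=53 'c': node 24→8 ·f
i=54 'c': node 8→21 ·f
i=55 'b': node 21→22
i=56 'd': node 22→24  ** P6@[53:56]
i=57 'a': node 24→13 ·f  ** P3@[57:57]
i=58 'd': node 13→7 ·f
i=59 'd': node 7→7 ·f
i=60 'd': node 7→7 ·f
i=61 'd': node 7→7 ·f
i=62 'c': node 7→8
i=63 'b': node 8→9
i=64 'd': node 9→10
i=65 'd': node 10→11
i=66 'c': node 11→12  ** P1@[61:66]
i=67 'c': node 12→21 ·f
i=68 'b': node 21→22
i=69 'a': node 22→23  ** P3@[69:69],P5@[66:69]
i=70 'a': node 23→13 ·f  ** P3@[70:70]
i=71 'b': node 13→14
i=72 'c': node 14→15

All matches (sorted): [[3,3],[3,5],[5,3],[9,0],[14,3],[14,5],[15,3],[20,2],[20,6],[21,3],[24,3],[29,2],[29,6],[30,3],[35,3],[35,5],[36,3],[41,2],[41,6],[43,3],[46,4],[48,4],[52,6],[56,6],[57,3],[66,1],[69,3],[69,5],[70,3]]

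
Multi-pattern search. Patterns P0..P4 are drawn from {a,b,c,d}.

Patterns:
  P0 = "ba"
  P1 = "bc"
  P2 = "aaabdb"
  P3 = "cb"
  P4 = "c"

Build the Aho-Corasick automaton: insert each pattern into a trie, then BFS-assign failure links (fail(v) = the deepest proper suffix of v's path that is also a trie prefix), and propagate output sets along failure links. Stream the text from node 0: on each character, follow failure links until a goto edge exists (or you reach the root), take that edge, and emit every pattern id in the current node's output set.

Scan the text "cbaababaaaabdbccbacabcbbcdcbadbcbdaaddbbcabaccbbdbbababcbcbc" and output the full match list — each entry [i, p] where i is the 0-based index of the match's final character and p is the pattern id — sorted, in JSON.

Build automaton:
Trie (insert patterns):
  0='ε' goto a→4 b→1 c→10
  1='b' goto a→2 c→3
  2='ba' goto ·  [P0 ends]
  3='bc' goto ·  [P1 ends]
  4='a' goto a→5
  5='aa' goto a→6
  6='aaa' goto b→7
  7='aaab' goto d→8
  8='aaabd' goto b→9
  9='aaabdb' goto ·  [P2 ends]
  10='c' goto b→11  [P4 ends]
  11='cb' goto ·  [P3 ends]

BFS fail/out derivation:
  n1('b'): parent n0 fail=0; on 'b' 0 → fail=0;  out ∅∪∅=∅
  n4('a'): parent n0 fail=0; on 'a' 0 → fail=0;  out ∅∪∅=∅
  n10('c'): parent n0 fail=0; on 'c' 0 → fail=0;  out {4}∪∅={4}
  n2('ba'): parent n1 fail=0; on 'a' 0 → fail=4;  out {0}∪∅={0}
  n3('bc'): parent n1 fail=0; on 'c' 0 → fail=10;  out {1}∪{4}={1,4}
  n5('aa'): parent n4 fail=0; on 'a' 0 → fail=4;  out ∅∪∅=∅
  n11('cb'): parent n10 fail=0; on 'b' 0 → fail=1;  out {3}∪∅={3}
  n6('aaa'): parent n5 fail=4; on 'a' 4 → fail=5;  out ∅∪∅=∅
  n7('aaab'): parent n6 fail=5; on 'b' 5→4→0 → fail=1;  out ∅∪∅=∅
  n8('aaabd'): parent n7 fail=1; on 'd' 1→0 → fail=0;  out ∅∪∅=∅
  n9('aaabdb'): parent n8 fail=0; on 'b' 0 → fail=1;  out {2}∪∅={2}

Text stream:
i=0 'c': node 0→10  ** P4@[0:0]
i=1 'b': node 10→11  ** P3@[0:1]
i=2 'a': node 11→2 (fail-walked)  ** P0@[1:2]
i=3 'a': node 2→5 (fail-walked)
i=4 'b': node 5→1 (fail-walked)
i=5 'a': node 1→2  ** P0@[4:5]
i=6 'b': node 2→1 (fail-walked)
i=7 'a': node 1→2  ** P0@[6:7]
i=8 'a': node 2→5 (fail-walked)
i=9 'a': node 5→6
i=10 'a': node 6→6 (fail-walked)
i=11 'b': node 6→7
i=12 'd': node 7→8
i=13 'b': node 8→9  ** P2@[8:13]
i=14 'c': node 9→3 (fail-walked)  ** P1@[13:14],P4@[14:14]
i=15 'c': node 3→10 (fail-walked)  ** P4@[15:15]
i=16 'b': node 10→11  ** P3@[15:16]
i=17 'a': node 11→2 (fail-walked)  ** P0@[16:17]
i=18 'c': node 2→10 (fail-walked)  ** P4@[18:18]
i=19 'a': node 10→4 (fail-walked)
i=20 'b': node 4→1 (fail-walked)
i=21 'c': node 1→3  ** P1@[20:21],P4@[21:21]
i=22 'b': node 3→11 (fail-walked)  ** P3@[21:22]
i=23 'b': node 11→1 (fail-walked)
i=24 'c': node 1→3  ** P1@[23:24],P4@[24:24]
i=25 'd': node 3→0 (fail-walked)
i=26 'c': node 0→10  ** P4@[26:26]
i=27 'b': node 10→11  ** P3@[26:27]
i=28 'a': node 11→2 (fail-walked)  ** P0@[27:28]
i=29 'd': node 2→0 (fail-walked)
i=30 'b': node 0→1
i=31 'c': node 1→3  ** P1@[30:31],P4@[31:31]
i=32 'b': node 3→11 (fail-walked)  ** P3@[31:32]
i=33 'd': node 11→0 (fail-walked)
i=34 'a': node 0→4
i=35 'a': node 4→5
i=36 'd': node 5→0 (fail-walked)
i=37 'd': node 0→0
i=38 'b': node 0→1
i=39 'b': node 1→1 (fail-walked)
i=40 'c': node 1→3  ** P1@[39:40],P4@[40:40]
i=41 'a': node 3→4 (fail-walked)
i=42 'b': node 4→1 (fail-walked)
i=43 'a': node 1→2  ** P0@[42:43]
i=44 'c': node 2→10 (fail-walked)  ** P4@[44:44]
i=45 'c': node 10→10 (fail-walked)  ** P4@[45:45]
i=46 'b': node 10→11  ** P3@[45:46]
i=47 'b': node 11→1 (fail-walked)
i=48 'd': node 1→0 (fail-walked)
i=49 'b': node 0→1
i=50 'b': node 1→1 (fail-walked)
i=51 'a': node 1→2  ** P0@[50:51]
i=52 'b': node 2→1 (fail-walked)
i=53 'a': node 1→2  ** P0@[52:53]
i=54 'b': node 2→1 (fail-walked)
i=55 'c': node 1→3  ** P1@[54:55],P4@[55:55]
i=56 'b': node 3→11 (fail-walked)  ** P3@[55:56]
i=57 'c': node 11→3 (fail-walked)  ** P1@[56:57],P4@[57:57]
i=58 'b': node 3→11 (fail-walked)  ** P3@[57:58]
i=59 'c': node 11→3 (fail-walked)  ** P1@[58:59],P4@[59:59]

All matches (sorted): [[0,4],[1,3],[2,0],[5,0],[7,0],[13,2],[14,1],[14,4],[15,4],[16,3],[17,0],[18,4],[21,1],[21,4],[22,3],[24,1],[24,4],[26,4],[27,3],[28,0],[31,1],[31,4],[32,3],[40,1],[40,4],[43,0],[44,4],[45,4],[46,3],[51,0],[53,0],[55,1],[55,4],[56,3],[57,1],[57,4],[58,3],[59,1],[59,4]]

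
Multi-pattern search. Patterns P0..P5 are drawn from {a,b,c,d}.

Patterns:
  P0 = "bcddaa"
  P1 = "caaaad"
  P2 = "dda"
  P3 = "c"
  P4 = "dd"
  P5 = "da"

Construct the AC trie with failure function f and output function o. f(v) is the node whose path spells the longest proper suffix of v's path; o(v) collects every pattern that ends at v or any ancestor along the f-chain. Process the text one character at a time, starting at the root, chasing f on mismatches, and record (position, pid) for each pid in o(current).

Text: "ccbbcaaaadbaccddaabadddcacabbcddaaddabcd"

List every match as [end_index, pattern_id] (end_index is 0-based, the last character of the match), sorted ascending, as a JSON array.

Build:
Trie nodes:
  n0 'ε': b→1 c→7 d→13
  n1 'b': c→2
  n2 'bc': d→3
  n3 'bcd': d→4
  n4 'bcdd': a→5
  n5 'bcdda': a→6
  n6 'bcddaa': ·  ←P0
  n7 'c': a→8  ←P3
  n8 'ca': a→9
  n9 'caa': a→10
  n10 'caaa': a→11
  n11 'caaaa': d→12
  n12 'caaaad': ·  ←P1
  n13 'd': a→16 d→14
  n14 'dd': a→15  ←P4
  n15 'dda': ·  ←P2
  n16 'da': ·  ←P5

Failure links (BFS by depth):
  fail(1) 'b': from fail(0)=0 chase 'b': 0 ⇒ 0;  out=∅∪out(0)=∅
  fail(7) 'c': from fail(0)=0 chase 'c': 0 ⇒ 0;  out={3}∪out(0)={3}
  fail(13) 'd': from fail(0)=0 chase 'd': 0 ⇒ 0;  out=∅∪out(0)=∅
  fail(2) 'bc': from fail(1)=0 chase 'c': 0 ⇒ 7;  out=∅∪out(7)={3}
  fail(8) 'ca': from fail(7)=0 chase 'a': 0 ⇒ 0;  out=∅∪out(0)=∅
  fail(14) 'dd': from fail(13)=0 chase 'd': 0 ⇒ 13;  out={4}∪out(13)={4}
  fail(16) 'da': from fail(13)=0 chase 'a': 0 ⇒ 0;  out={5}∪out(0)={5}
  fail(3) 'bcd': from fail(2)=7 chase 'd': 7→0 ⇒ 13;  out=∅∪out(13)=∅
  fail(9) 'caa': from fail(8)=0 chase 'a': 0 ⇒ 0;  out=∅∪out(0)=∅
  fail(15) 'dda': from fail(14)=13 chase 'a': 13 ⇒ 16;  out={2}∪out(16)={2,5}
  fail(4) 'bcdd': from fail(3)=13 chase 'd': 13 ⇒ 14;  out=∅∪out(14)={4}
  fail(10) 'caaa': from fail(9)=0 chase 'a': 0 ⇒ 0;  out=∅∪out(0)=∅
  fail(5) 'bcdda': from fail(4)=14 chase 'a': 14 ⇒ 15;  out=∅∪out(15)={2,5}
  fail(11) 'caaaa': from fail(10)=0 chase 'a': 0 ⇒ 0;  out=∅∪out(0)=∅
  fail(6) 'bcddaa': from fail(5)=15 chase 'a': 15→16→0 ⇒ 0;  out={0}∪out(0)={0}
  fail(12) 'caaaad': from fail(11)=0 chase 'd': 0 ⇒ 13;  out={1}∪out(13)={1}

Text stream:
[0] read 'c'  n0⇒n7  → match P3@[0:0]
[1] read 'c'  n7⇒n7 (via fail)  → match P3@[1:1]
[2] read 'b'  n7⇒n1 (via fail)
[3] read 'b'  n1⇒n1 (via fail)
[4] read 'c'  n1⇒n2  → match P3@[4:4]
[5] read 'a'  n2⇒n8 (via fail)
[6] read 'a'  n8⇒n9
[7] read 'a'  n9⇒n10
[8] read 'a'  n10⇒n11
[9] read 'd'  n11⇒n12  → match P1@[4:9]
[10] read 'b'  n12⇒n1 (via fail)
[11] read 'a'  n1⇒n0 (via fail)
[12] read 'c'  n0⇒n7  → match P3@[12:12]
[13] read 'c'  n7⇒n7 (via fail)  → match P3@[13:13]
[14] read 'd'  n7⇒n13 (via fail)
[15] read 'd'  n13⇒n14  → match P4@[14:15]
[16] read 'a'  n14⇒n15  → match P2@[14:16],P5@[15:16]
[17] read 'a'  n15⇒n0 (via fail)
[18] read 'b'  n0⇒n1
[19] read 'a'  n1⇒n0 (via fail)
[20] read 'd'  n0⇒n13
[21] read 'd'  n13⇒n14  → match P4@[20:21]
[22] read 'd'  n14⇒n14 (via fail)  → match P4@[21:22]
[23] read 'c'  n14⇒n7 (via fail)  → match P3@[23:23]
[24] read 'a'  n7⇒n8
[25] read 'c'  n8⇒n7 (via fail)  → match P3@[25:25]
[26] read 'a'  n7⇒n8
[27] read 'b'  n8⇒n1 (via fail)
[28] read 'b'  n1⇒n1 (via fail)
[29] read 'c'  n1⇒n2  → match P3@[29:29]
[30] read 'd'  n2⇒n3
[31] read 'd'  n3⇒n4  → match P4@[30:31]
[32] read 'a'  n4⇒n5  → match P2@[30:32],P5@[31:32]
[33] read 'a'  n5⇒n6  → match P0@[28:33]
[34] read 'd'  n6⇒n13 (via fail)
[35] read 'd'  n13⇒n14  → match P4@[34:35]
[36] read 'a'  n14⇒n15  → match P2@[34:36],P5@[35:36]
[37] read 'b'  n15⇒n1 (via fail)
[38] read 'c'  n1⇒n2  → match P3@[38:38]
[39] read 'd'  n2⇒n3

All matches (sorted): [[0,3],[1,3],[4,3],[9,1],[12,3],[13,3],[15,4],[16,2],[16,5],[21,4],[22,4],[23,3],[25,3],[29,3],[31,4],[32,2],[32,5],[33,0],[35,4],[36,2],[36,5],[38,3]]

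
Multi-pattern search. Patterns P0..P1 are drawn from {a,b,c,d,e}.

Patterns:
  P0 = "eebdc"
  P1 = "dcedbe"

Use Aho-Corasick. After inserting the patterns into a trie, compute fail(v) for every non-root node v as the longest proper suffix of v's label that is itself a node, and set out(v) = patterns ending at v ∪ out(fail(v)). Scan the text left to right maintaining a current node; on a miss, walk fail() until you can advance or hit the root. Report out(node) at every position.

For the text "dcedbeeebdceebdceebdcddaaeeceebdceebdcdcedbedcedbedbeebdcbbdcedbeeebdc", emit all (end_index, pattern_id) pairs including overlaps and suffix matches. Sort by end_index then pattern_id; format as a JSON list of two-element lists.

Build:
Trie (insert patterns):
  0='ε' goto d→6 e→1
  1='e' goto e→2
  2='ee' goto b→3
  3='eeb' goto d→4
  4='eebd' goto c→5
  5='eebdc' goto ·  [P0 ends]
  6='d' goto c→7
  7='dc' goto e→8
  8='dce' goto d→9
  9='dced' goto b→10
  10='dcedb' goto e→11
  11='dcedbe' goto ·  [P1 ends]

Failure links (BFS by depth):
  fail(1) 'e': from fail(0)=0 chase 'e': 0 ⇒ 0;  out=∅∪out(0)=∅
  fail(6) 'd': from fail(0)=0 chase 'd': 0 ⇒ 0;  out=∅∪out(0)=∅
  fail(2) 'ee': from fail(1)=0 chase 'e': 0 ⇒ 1;  out=∅∪out(1)=∅
  fail(7) 'dc': from fail(6)=0 chase 'c': 0 ⇒ 0;  out=∅∪out(0)=∅
  fail(3) 'eeb': from fail(2)=1 chase 'b': 1→0 ⇒ 0;  out=∅∪out(0)=∅
  fail(8) 'dce': from fail(7)=0 chase 'e': 0 ⇒ 1;  out=∅∪out(1)=∅
  fail(4) 'eebd': from fail(3)=0 chase 'd': 0 ⇒ 6;  out=∅∪out(6)=∅
  fail(9) 'dced': from fail(8)=1 chase 'd': 1→0 ⇒ 6;  out=∅∪out(6)=∅
  fail(5) 'eebdc': from fail(4)=6 chase 'c': 6 ⇒ 7;  out={0}∪out(7)={0}
  fail(10) 'dcedb': from fail(9)=6 chase 'b': 6→0 ⇒ 0;  out=∅∪out(0)=∅
  fail(11) 'dcedbe': from fail(10)=0 chase 'e': 0 ⇒ 1;  out={1}∪out(1)={1}

Scan:
pos 0 'd': at 6
pos 1 'c': at 7
pos 2 'e': at 8
pos 3 'd': at 9
pos 4 'b': at 10
pos 5 'e': at 11  ** P1@[0:5]
pos 6 'e': at 2 ·f
pos 7 'e': at 2 ·f
pos 8 'b': at 3
pos 9 'd': at 4
pos 10 'c': at 5  ** P0@[6:10]
pos 11 'e': at 8 ·f
pos 12 'e': at 2 ·f
pos 13 'b': at 3
pos 14 'd': at 4
pos 15 'c': at 5  ** P0@[11:15]
pos 16 'e': at 8 ·f
pos 17 'e': at 2 ·f
pos 18 'b': at 3
pos 19 'd': at 4
pos 20 'c': at 5  ** P0@[16:20]
pos 21 'd': at 6 ·f
pos 22 'd': at 6 ·f
pos 23 'a': at 0 ·f
pos 24 'a': at 0
pos 25 'e': at 1
pos 26 'e': at 2
pos 27 'c': at 0 ·f
pos 28 'e': at 1
pos 29 'e': at 2
pos 30 'b': at 3
pos 31 'd': at 4
pos 32 'c': at 5  ** P0@[28:32]
pos 33 'e': at 8 ·f
pos 34 'e': at 2 ·f
pos 35 'b': at 3
pos 36 'd': at 4
pos 37 'c': at 5  ** P0@[33:37]
pos 38 'd': at 6 ·f
pos 39 'c': at 7
pos 40 'e': at 8
pos 41 'd': at 9
pos 42 'b': at 10
pos 43 'e': at 11  ** P1@[38:43]
pos 44 'd': at 6 ·f
pos 45 'c': at 7
pos 46 'e': at 8
pos 47 'd': at 9
pos 48 'b': at 10
pos 49 'e': at 11  ** P1@[44:49]
pos 50 'd': at 6 ·f
pos 51 'b': at 0 ·f
pos 52 'e': at 1
pos 53 'e': at 2
pos 54 'b': at 3
pos 55 'd': at 4
pos 56 'c': at 5  ** P0@[52:56]
pos 57 'b': at 0 ·f
pos 58 'b': at 0
pos 59 'd': at 6
pos 60 'c': at 7
pos 61 'e': at 8
pos 62 'd': at 9
pos 63 'b': at 10
pos 64 'e': at 11  ** P1@[59:64]
pos 65 'e': at 2 ·f
pos 66 'e': at 2 ·f
pos 67 'b': at 3
pos 68 'd': at 4
pos 69 'c': at 5  ** P0@[65:69]

Matches: [[5,1],[10,0],[15,0],[20,0],[32,0],[37,0],[43,1],[49,1],[56,0],[64,1],[69,0]]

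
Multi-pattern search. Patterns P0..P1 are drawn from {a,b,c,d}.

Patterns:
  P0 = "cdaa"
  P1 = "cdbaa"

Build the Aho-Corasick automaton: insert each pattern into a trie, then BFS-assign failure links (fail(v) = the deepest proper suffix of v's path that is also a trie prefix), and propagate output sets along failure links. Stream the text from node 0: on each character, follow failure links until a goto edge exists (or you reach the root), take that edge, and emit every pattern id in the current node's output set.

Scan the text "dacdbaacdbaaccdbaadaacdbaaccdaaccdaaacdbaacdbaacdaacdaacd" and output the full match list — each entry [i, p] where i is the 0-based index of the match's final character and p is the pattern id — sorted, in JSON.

Build:
Trie (insert patterns):
  n0 'ε': c→1
  n1 'c': d→2
  n2 'cd': a→3 b→5
  n3 'cda': a→4
  n4 'cdaa': ·  [P0 ends]
  n5 'cdb': a→6
  n6 'cdba': a→7
  n7 'cdbaa': ·  [P1 ends]

BFS fail/out derivation:
  fail(1) 'c': from fail(0)=0 chase 'c': 0 ⇒ 0;  out=∅∪out(0)=∅
  fail(2) 'cd': from fail(1)=0 chase 'd': 0 ⇒ 0;  out=∅∪out(0)=∅
  fail(3) 'cda': from fail(2)=0 chase 'a': 0 ⇒ 0;  out=∅∪out(0)=∅
  fail(5) 'cdb': from fail(2)=0 chase 'b': 0 ⇒ 0;  out=∅∪out(0)=∅
  fail(4) 'cdaa': from fail(3)=0 chase 'a': 0 ⇒ 0;  out={0}∪out(0)={0}
  fail(6) 'cdba': from fail(5)=0 chase 'a': 0 ⇒ 0;  out=∅∪out(0)=∅
  fail(7) 'cdbaa': from fail(6)=0 chase 'a': 0 ⇒ 0;  out={1}∪out(0)={1}

Scan:
i=0 'd': node 0→0
i=1 'a': node 0→0
i=2 'c': node 0→1
i=3 'd': node 1→2
i=4 'b': node 2→5
i=5 'a': node 5→6
i=6 'a': node 6→7  emit P1@[2:6]
i=7 'c': node 7→1 ·f
i=8 'd': node 1→2
i=9 'b': node 2→5
i=10 'a': node 5→6
i=11 'a': node 6→7  emit P1@[7:11]
i=12 'c': node 7→1 ·f
i=13 'c': node 1→1 ·f
i=14 'd': node 1→2
i=15 'b': node 2→5
i=16 'a': node 5→6
i=17 'a': node 6→7  emit P1@[13:17]
i=18 'd': node 7→0 ·f
i=19 'a': node 0→0
i=20 'a': node 0→0
i=21 'c': node 0→1
i=22 'd': node 1→2
i=23 'b': node 2→5
i=24 'a': node 5→6
i=25 'a': node 6→7  emit P1@[21:25]
i=26 'c': node 7→1 ·f
i=27 'c': node 1→1 ·f
i=28 'd': node 1→2
i=29 'a': node 2→3
i=30 'a': node 3→4  emit P0@[27:30]
i=31 'c': node 4→1 ·f
i=32 'c': node 1→1 ·f
i=33 'd': node 1→2
i=34 'a': node 2→3
i=35 'a': node 3→4  emit P0@[32:35]
i=36 'a': node 4→0 ·f
i=37 'c': node 0→1
i=38 'd': node 1→2
i=39 'b': node 2→5
i=40 'a': node 5→6
i=41 'a': node 6→7  emit P1@[37:41]
i=42 'c': node 7→1 ·f
i=43 'd': node 1→2
i=44 'b': node 2→5
i=45 'a': node 5→6
i=46 'a': node 6→7  emit P1@[42:46]
i=47 'c': node 7→1 ·f
i=48 'd': node 1→2
i=49 'a': node 2→3
i=50 'a': node 3→4  emit P0@[47:50]
i=51 'c': node 4→1 ·f
i=52 'd': node 1→2
i=53 'a': node 2→3
i=54 'a': node 3→4  emit P0@[51:54]
i=55 'c': node 4→1 ·f
i=56 'd': node 1→2

Result: [[6,1],[11,1],[17,1],[25,1],[30,0],[35,0],[41,1],[46,1],[50,0],[54,0]]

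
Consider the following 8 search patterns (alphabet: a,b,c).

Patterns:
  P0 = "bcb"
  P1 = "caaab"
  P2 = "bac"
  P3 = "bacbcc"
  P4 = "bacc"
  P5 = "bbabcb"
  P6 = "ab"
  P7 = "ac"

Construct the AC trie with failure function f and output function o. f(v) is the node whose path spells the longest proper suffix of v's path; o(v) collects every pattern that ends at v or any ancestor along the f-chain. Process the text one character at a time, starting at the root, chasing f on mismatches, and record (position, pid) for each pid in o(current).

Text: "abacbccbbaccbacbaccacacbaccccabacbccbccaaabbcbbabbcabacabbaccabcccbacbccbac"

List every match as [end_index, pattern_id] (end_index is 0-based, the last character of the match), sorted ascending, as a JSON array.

Construct AC machine:
Trie nodes:
  n0 'ε': a→20 b→1 c→4
  n1 'b': a→9 b→15 c→2
  n2 'bc': b→3
  n3 'bcb': ·  ←P0
  n4 'c': a→5
  n5 'ca': a→6
  n6 'caa': a→7
  n7 'caaa': b→8
  n8 'caaab': ·  ←P1
  n9 'ba': c→10
  n10 'bac': b→11 c→14  ←P2
  n11 'bacb': c→12
  n12 'bacbc': c→13
  n13 'bacbcc': ·  ←P3
  n14 'bacc': ·  ←P4
  n15 'bb': a→16
  n16 'bba': b→17
  n17 'bbab': c→18
  n18 'bbabc': b→19
  n19 'bbabcb': ·  ←P5
  n20 'a': b→21 c→22
  n21 'ab': ·  ←P6
  n22 'ac': ·  ←P7

Failure links (BFS by depth):
  n1('b'): parent n0 fail=0; on 'b' 0 → fail=0;  out ∅∪∅=∅
  n4('c'): parent n0 fail=0; on 'c' 0 → fail=0;  out ∅∪∅=∅
  n20('a'): parent n0 fail=0; on 'a' 0 → fail=0;  out ∅∪∅=∅
  n2('bc'): parent n1 fail=0; on 'c' 0 → fail=4;  out ∅∪∅=∅
  n5('ca'): parent n4 fail=0; on 'a' 0 → fail=20;  out ∅∪∅=∅
  n9('ba'): parent n1 fail=0; on 'a' 0 → fail=20;  out ∅∪∅=∅
  n15('bb'): parent n1 fail=0; on 'b' 0 → fail=1;  out ∅∪∅=∅
  n21('ab'): parent n20 fail=0; on 'b' 0 → fail=1;  out {6}∪∅={6}
  n22('ac'): parent n20 fail=0; on 'c' 0 → fail=4;  out {7}∪∅={7}
  n3('bcb'): parent n2 fail=4; on 'b' 4→0 → fail=1;  out {0}∪∅={0}
  n6('caa'): parent n5 fail=20; on 'a' 20→0 → fail=20;  out ∅∪∅=∅
  n10('bac'): parent n9 fail=20; on 'c' 20 → fail=22;  out {2}∪{7}={2,7}
  n16('bba'): parent n15 fail=1; on 'a' 1 → fail=9;  out ∅∪∅=∅
  n7('caaa'): parent n6 fail=20; on 'a' 20→0 → fail=20;  out ∅∪∅=∅
  n11('bacb'): parent n10 fail=22; on 'b' 22→4→0 → fail=1;  out ∅∪∅=∅
  n14('bacc'): parent n10 fail=22; on 'c' 22→4→0 → fail=4;  out {4}∪∅={4}
  n17('bbab'): parent n16 fail=9; on 'b' 9→20 → fail=21;  out ∅∪{6}={6}
  n8('caaab'): parent n7 fail=20; on 'b' 20 → fail=21;  out {1}∪{6}={1,6}
  n12('bacbc'): parent n11 fail=1; on 'c' 1 → fail=2;  out ∅∪∅=∅
  n18('bbabc'): parent n17 fail=21; on 'c' 21→1 → fail=2;  out ∅∪∅=∅
  n13('bacbcc'): parent n12 fail=2; on 'c' 2→4→0 → fail=4;  out {3}∪∅={3}
  n19('bbabcb'): parent n18 fail=2; on 'b' 2 → fail=3;  out {5}∪{0}={0,5}

Run:
pos 0 'a': at 20
pos 1 'b': at 21  → match P6@[0:1]
pos 2 'a': at 9 (via fail)
pos 3 'c': at 10  → match P2@[1:3],P7@[2:3]
pos 4 'b': at 11
pos 5 'c': at 12
pos 6 'c': at 13  → match P3@[1:6]
pos 7 'b': at 1 (via fail)
pos 8 'b': at 15
pos 9 'a': at 16
pos 10 'c': at 10 (via fail)  → match P2@[8:10],P7@[9:10]
pos 11 'c': at 14  → match P4@[8:11]
pos 12 'b': at 1 (via fail)
pos 13 'a': at 9
pos 14 'c': at 10  → match P2@[12:14],P7@[13:14]
pos 15 'b': at 11
pos 16 'a': at 9 (via fail)
pos 17 'c': at 10  → match P2@[15:17],P7@[16:17]
pos 18 'c': at 14  → match P4@[15:18]
pos 19 'a': at 5 (via fail)
pos 20 'c': at 22 (via fail)  → match P7@[19:20]
pos 21 'a': at 5 (via fail)
pos 22 'c': at 22 (via fail)  → match P7@[21:22]
pos 23 'b': at 1 (via fail)
pos 24 'a': at 9
pos 25 'c': at 10  → match P2@[23:25],P7@[24:25]
pos 26 'c': at 14  → match P4@[23:26]
pos 27 'c': at 4 (via fail)
pos 28 'c': at 4 (via fail)
pos 29 'a': at 5
pos 30 'b': at 21 (via fail)  → match P6@[29:30]
pos 31 'a': at 9 (via fail)
pos 32 'c': at 10  → match P2@[30:32],P7@[31:32]
pos 33 'b': at 11
pos 34 'c': at 12
pos 35 'c': at 13  → match P3@[30:35]
pos 36 'b': at 1 (via fail)
pos 37 'c': at 2
pos 38 'c': at 4 (via fail)
pos 39 'a': at 5
pos 40 'a': at 6
pos 41 'a': at 7
pos 42 'b': at 8  → match P1@[38:42],P6@[41:42]
pos 43 'b': at 15 (via fail)
pos 44 'c': at 2 (via fail)
pos 45 'b': at 3  → match P0@[43:45]
pos 46 'b': at 15 (via fail)
pos 47 'a': at 16
pos 48 'b': at 17  → match P6@[47:48]
pos 49 'b': at 15 (via fail)
pos 50 'c': at 2 (via fail)
pos 51 'a': at 5 (via fail)
pos 52 'b': at 21 (via fail)  → match P6@[51:52]
pos 53 'a': at 9 (via fail)
pos 54 'c': at 10  → match P2@[52:54],P7@[53:54]
pos 55 'a': at 5 (via fail)
pos 56 'b': at 21 (via fail)  → match P6@[55:56]
pos 57 'b': at 15 (via fail)
pos 58 'a': at 16
pos 59 'c': at 10 (via fail)  → match P2@[57:59],P7@[58:59]
pos 60 'c': at 14  → match P4@[57:60]
pos 61 'a': at 5 (via fail)
pos 62 'b': at 21 (via fail)  → match P6@[61:62]
pos 63 'c': at 2 (via fail)
pos 64 'c': at 4 (via fail)
pos 65 'c': at 4 (via fail)
pos 66 'b': at 1 (via fail)
pos 67 'a': at 9
pos 68 'c': at 10  → match P2@[66:68],P7@[67:68]
pos 69 'b': at 11
pos 70 'c': at 12
pos 71 'c': at 13  → match P3@[66:71]
pos 72 'b': at 1 (via fail)
pos 73 'a': at 9
pos 74 'c': at 10  → match P2@[72:74],P7@[73:74]

Matches: [[1,6],[3,2],[3,7],[6,3],[10,2],[10,7],[11,4],[14,2],[14,7],[17,2],[17,7],[18,4],[20,7],[22,7],[25,2],[25,7],[26,4],[30,6],[32,2],[32,7],[35,3],[42,1],[42,6],[45,0],[48,6],[52,6],[54,2],[54,7],[56,6],[59,2],[59,7],[60,4],[62,6],[68,2],[68,7],[71,3],[74,2],[74,7]]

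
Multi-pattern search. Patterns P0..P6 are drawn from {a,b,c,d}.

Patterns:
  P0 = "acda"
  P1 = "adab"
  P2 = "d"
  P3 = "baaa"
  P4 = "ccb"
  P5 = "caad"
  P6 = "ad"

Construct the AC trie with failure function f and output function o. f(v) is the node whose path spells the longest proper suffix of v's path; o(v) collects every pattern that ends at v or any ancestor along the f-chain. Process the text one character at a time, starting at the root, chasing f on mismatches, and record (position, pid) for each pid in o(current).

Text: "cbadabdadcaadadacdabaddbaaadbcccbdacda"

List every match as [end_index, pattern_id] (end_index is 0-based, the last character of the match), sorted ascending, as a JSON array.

Build automaton:
Trie nodes:
  n0 'ε': a→1 b→9 c→13 d→8
  n1 'a': c→2 d→5
  n2 'ac': d→3
  n3 'acd': a→4
  n4 'acda': ·  ←P0
  n5 'ad': a→6  ←P6
  n6 'ada': b→7
  n7 'adab': ·  ←P1
  n8 'd': ·  ←P2
  n9 'b': a→10
  n10 'ba': a→11
  n11 'baa': a→12
  n12 'baaa': ·  ←P3
  n13 'c': a→16 c→14
  n14 'cc': b→15
  n15 'ccb': ·  ←P4
  n16 'ca': a→17
  n17 'caa': d→18
  n18 'caad': ·  ←P5

BFS fail/out derivation:
  n1('a'): parent n0 fail=0; on 'a' 0 → fail=0;  out ∅∪∅=∅
  n8('d'): parent n0 fail=0; on 'd' 0 → fail=0;  out {2}∪∅={2}
  n9('b'): parent n0 fail=0; on 'b' 0 → fail=0;  out ∅∪∅=∅
  n13('c'): parent n0 fail=0; on 'c' 0 → fail=0;  out ∅∪∅=∅
  n2('ac'): parent n1 fail=0; on 'c' 0 → fail=13;  out ∅∪∅=∅
  n5('ad'): parent n1 fail=0; on 'd' 0 → fail=8;  out {6}∪{2}={2,6}
  n10('ba'): parent n9 fail=0; on 'a' 0 → fail=1;  out ∅∪∅=∅
  n14('cc'): parent n13 fail=0; on 'c' 0 → fail=13;  out ∅∪∅=∅
  n16('ca'): parent n13 fail=0; on 'a' 0 → fail=1;  out ∅∪∅=∅
  n3('acd'): parent n2 fail=13; on 'd' 13→0 → fail=8;  out ∅∪{2}={2}
  n6('ada'): parent n5 fail=8; on 'a' 8→0 → fail=1;  out ∅∪∅=∅
  n11('baa'): parent n10 fail=1; on 'a' 1→0 → fail=1;  out ∅∪∅=∅
  n15('ccb'): parent n14 fail=13; on 'b' 13→0 → fail=9;  out {4}∪∅={4}
  n17('caa'): parent n16 fail=1; on 'a' 1→0 → fail=1;  out ∅∪∅=∅
  n4('acda'): parent n3 fail=8; on 'a' 8→0 → fail=1;  out {0}∪∅={0}
  n7('adab'): parent n6 fail=1; on 'b' 1→0 → fail=9;  out {1}∪∅={1}
  n12('baaa'): parent n11 fail=1; on 'a' 1→0 → fail=1;  out {3}∪∅={3}
  n18('caad'): parent n17 fail=1; on 'd' 1 → fail=5;  out {5}∪{2,6}={2,5,6}

Scan:
[0] read 'c'  n0⇒n13
[1] read 'b'  n13⇒n9 (via fail)
[2] read 'a'  n9⇒n10
[3] read 'd'  n10⇒n5 (via fail)  → match P2@[3:3],P6@[2:3]
[4] read 'a'  n5⇒n6
[5] read 'b'  n6⇒n7  → match P1@[2:5]
[6] read 'd'  n7⇒n8 (via fail)  → match P2@[6:6]
[7] read 'a'  n8⇒n1 (via fail)
[8] read 'd'  n1⇒n5  → match P2@[8:8],P6@[7:8]
[9] read 'c'  n5⇒n13 (via fail)
[10] read 'a'  n13⇒n16
[11] read 'a'  n16⇒n17
[12] read 'd'  n17⇒n18  → match P2@[12:12],P5@[9:12],P6@[11:12]
[13] read 'a'  n18⇒n6 (via fail)
[14] read 'd'  n6⇒n5 (via fail)  → match P2@[14:14],P6@[13:14]
[15] read 'a'  n5⇒n6
[16] read 'c'  n6⇒n2 (via fail)
[17] read 'd'  n2⇒n3  → match P2@[17:17]
[18] read 'a'  n3⇒n4  → match P0@[15:18]
[19] read 'b'  n4⇒n9 (via fail)
[20] read 'a'  n9⇒n10
[21] read 'd'  n10⇒n5 (via fail)  → match P2@[21:21],P6@[20:21]
[22] read 'd'  n5⇒n8 (via fail)  → match P2@[22:22]
[23] read 'b'  n8⇒n9 (via fail)
[24] read 'a'  n9⇒n10
[25] read 'a'  n10⇒n11
[26] read 'a'  n11⇒n12  → match P3@[23:26]
[27] read 'd'  n12⇒n5 (via fail)  → match P2@[27:27],P6@[26:27]
[28] read 'b'  n5⇒n9 (via fail)
[29] read 'c'  n9⇒n13 (via fail)
[30] read 'c'  n13⇒n14
[31] read 'c'  n14⇒n14 (via fail)
[32] read 'b'  n14⇒n15  → match P4@[30:32]
[33] read 'd'  n15⇒n8 (via fail)  → match P2@[33:33]
[34] read 'a'  n8⇒n1 (via fail)
[35] read 'c'  n1⇒n2
[36] read 'd'  n2⇒n3  → match P2@[36:36]
[37] read 'a'  n3⇒n4  → match P0@[34:37]

Matches: [[3,2],[3,6],[5,1],[6,2],[8,2],[8,6],[12,2],[12,5],[12,6],[14,2],[14,6],[17,2],[18,0],[21,2],[21,6],[22,2],[26,3],[27,2],[27,6],[32,4],[33,2],[36,2],[37,0]]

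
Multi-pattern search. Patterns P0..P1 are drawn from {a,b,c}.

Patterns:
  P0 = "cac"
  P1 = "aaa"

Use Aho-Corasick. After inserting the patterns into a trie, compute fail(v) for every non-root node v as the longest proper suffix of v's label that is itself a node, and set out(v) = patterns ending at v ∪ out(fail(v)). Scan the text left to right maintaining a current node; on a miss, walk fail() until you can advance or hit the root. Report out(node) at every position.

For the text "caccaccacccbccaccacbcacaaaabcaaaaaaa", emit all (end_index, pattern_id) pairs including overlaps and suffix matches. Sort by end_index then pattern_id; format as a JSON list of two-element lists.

Build:
Trie nodes:
  n0 'ε': a→4 c→1
  n1 'c': a→2
  n2 'ca': c→3
  n3 'cac': ·  ←P0
  n4 'a': a→5
  n5 'aa': a→6
  n6 'aaa': ·  ←P1

Failure links (BFS by depth):
  n1('c'): parent n0 fail=0; on 'c' 0 → fail=0;  out ∅∪∅=∅
  n4('a'): parent n0 fail=0; on 'a' 0 → fail=0;  out ∅∪∅=∅
  n2('ca'): parent n1 fail=0; on 'a' 0 → fail=4;  out ∅∪∅=∅
  n5('aa'): parent n4 fail=0; on 'a' 0 → fail=4;  out ∅∪∅=∅
  n3('cac'): parent n2 fail=4; on 'c' 4→0 → fail=1;  out {0}∪∅={0}
  n6('aaa'): parent n5 fail=4; on 'a' 4 → fail=5;  out {1}∪∅={1}

Run:
i=0 'c': node 0→1
i=1 'a': node 1→2
i=2 'c': node 2→3  → match P0@[0:2]
i=3 'c': node 3→1 ·f
i=4 'a': node 1→2
i=5 'c': node 2→3  → match P0@[3:5]
i=6 'c': node 3→1 ·f
i=7 'a': node 1→2
i=8 'c': node 2→3  → match P0@[6:8]
i=9 'c': node 3→1 ·f
i=10 'c': node 1→1 ·f
i=11 'b': node 1→0 ·f
i=12 'c': node 0→1
i=13 'c': node 1→1 ·f
i=14 'a': node 1→2
i=15 'c': node 2→3  → match P0@[13:15]
i=16 'c': node 3→1 ·f
i=17 'a': node 1→2
i=18 'c': node 2→3  → match P0@[16:18]
i=19 'b': node 3→0 ·f
i=20 'c': node 0→1
i=21 'a': node 1→2
i=22 'c': node 2→3  → match P0@[20:22]
i=23 'a': node 3→2 ·f
i=24 'a': node 2→5 ·f
i=25 'a': node 5→6  → match P1@[23:25]
i=26 'a': node 6→6 ·f  → match P1@[24:26]
i=27 'b': node 6→0 ·f
i=28 'c': node 0→1
i=29 'a': node 1→2
i=30 'a': node 2→5 ·f
i=31 'a': node 5→6  → match P1@[29:31]
i=32 'a': node 6→6 ·f  → match P1@[30:32]
i=33 'a': node 6→6 ·f  → match P1@[31:33]
i=34 'a': node 6→6 ·f  → match P1@[32:34]
i=35 'a': node 6→6 ·f  → match P1@[33:35]

Matches: [[2,0],[5,0],[8,0],[15,0],[18,0],[22,0],[25,1],[26,1],[31,1],[32,1],[33,1],[34,1],[35,1]]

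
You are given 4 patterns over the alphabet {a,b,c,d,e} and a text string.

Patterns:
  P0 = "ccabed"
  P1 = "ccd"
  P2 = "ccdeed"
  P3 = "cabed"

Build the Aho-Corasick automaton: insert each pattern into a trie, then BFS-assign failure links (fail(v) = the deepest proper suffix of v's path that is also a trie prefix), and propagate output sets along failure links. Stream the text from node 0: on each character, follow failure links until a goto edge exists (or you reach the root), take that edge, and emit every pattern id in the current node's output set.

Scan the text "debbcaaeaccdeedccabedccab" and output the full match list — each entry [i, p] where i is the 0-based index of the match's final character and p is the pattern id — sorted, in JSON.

Construct AC machine:
Trie (insert patterns):
  n0 'ε': c→1
  n1 'c': a→11 c→2
  n2 'cc': a→3 d→7
  n3 'cca': b→4
  n4 'ccab': e→5
  n5 'ccabe': d→6
  n6 'ccabed': ·  ←P0
  n7 'ccd': e→8  ←P1
  n8 'ccde': e→9
  n9 'ccdee': d→10
  n10 'ccdeed': ·  ←P2
  n11 'ca': b→12
  n12 'cab': e→13
  n13 'cabe': d→14
  n14 'cabed': ·  ←P3

Failure links (BFS by depth):
  n1('c'): parent n0 fail=0; on 'c' 0 → fail=0;  out ∅∪∅=∅
  n2('cc'): parent n1 fail=0; on 'c' 0 → fail=1;  out ∅∪∅=∅
  n11('ca'): parent n1 fail=0; on 'a' 0 → fail=0;  out ∅∪∅=∅
  n3('cca'): parent n2 fail=1; on 'a' 1 → fail=11;  out ∅∪∅=∅
  n7('ccd'): parent n2 fail=1; on 'd' 1→0 → fail=0;  out {1}∪∅={1}
  n12('cab'): parent n11 fail=0; on 'b' 0 → fail=0;  out ∅∪∅=∅
  n4('ccab'): parent n3 fail=11; on 'b' 11 → fail=12;  out ∅∪∅=∅
  n8('ccde'): parent n7 fail=0; on 'e' 0 → fail=0;  out ∅∪∅=∅
  n13('cabe'): parent n12 fail=0; on 'e' 0 → fail=0;  out ∅∪∅=∅
  n5('ccabe'): parent n4 fail=12; on 'e' 12 → fail=13;  out ∅∪∅=∅
  n9('ccdee'): parent n8 fail=0; on 'e' 0 → fail=0;  out ∅∪∅=∅
  n14('cabed'): parent n13 fail=0; on 'd' 0 → fail=0;  out {3}∪∅={3}
  n6('ccabed'): parent n5 fail=13; on 'd' 13 → fail=14;  out {0}∪{3}={0,3}
  n10('ccdeed'): parent n9 fail=0; on 'd' 0 → fail=0;  out {2}∪∅={2}

Scan:
[0] read 'd'  n0⇒n0
[1] read 'e'  n0⇒n0
[2] read 'b'  n0⇒n0
[3] read 'b'  n0⇒n0
[4] read 'c'  n0⇒n1
[5] read 'a'  n1⇒n11
[6] read 'a'  n11⇒n0 (fail-walked)
[7] read 'e'  n0⇒n0
[8] read 'a'  n0⇒n0
[9] read 'c'  n0⇒n1
[10] read 'c'  n1⇒n2
[11] read 'd'  n2⇒n7  emit P1@[9:11]
[12] read 'e'  n7⇒n8
[13] read 'e'  n8⇒n9
[14] read 'd'  n9⇒n10  emit P2@[9:14]
[15] read 'c'  n10⇒n1 (fail-walked)
[16] read 'c'  n1⇒n2
[17] read 'a'  n2⇒n3
[18] read 'b'  n3⇒n4
[19] read 'e'  n4⇒n5
[20] read 'd'  n5⇒n6  emit P0@[15:20],P3@[16:20]
[21] read 'c'  n6⇒n1 (fail-walked)
[22] read 'c'  n1⇒n2
[23] read 'a'  n2⇒n3
[24] read 'b'  n3⇒n4

All matches (sorted): [[11,1],[14,2],[20,0],[20,3]]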